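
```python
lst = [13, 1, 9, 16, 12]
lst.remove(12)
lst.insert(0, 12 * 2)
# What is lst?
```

After line 1: lst = [13, 1, 9, 16, 12]
After line 2 (remove first 12): lst = [13, 1, 9, 16]
After line 3 (insert 24 at index 0): lst = [24, 13, 1, 9, 16]

[24, 13, 1, 9, 16]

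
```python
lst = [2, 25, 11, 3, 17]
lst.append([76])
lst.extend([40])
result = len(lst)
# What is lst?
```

After line 1: lst = [2, 25, 11, 3, 17]
After line 2 (append adds [76] as single element): lst = [2, 25, 11, 3, 17, [76]]
After line 3 (extend unpacks [40], adds 40): lst = [2, 25, 11, 3, 17, [76], 40]
After line 4: result = len(lst) = 7

[2, 25, 11, 3, 17, [76], 40]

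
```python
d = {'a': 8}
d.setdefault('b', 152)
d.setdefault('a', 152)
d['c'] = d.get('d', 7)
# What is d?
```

After line 1: d = {'a': 8}
After line 2 (setdefault adds 'b'=152): d = {'a': 8, 'b': 152}
After line 3 (setdefault 'a' no-op, already exists): d = {'a': 8, 'b': 152}
After line 4 (get('d', 7) returns default since 'd' not in d): d = {'a': 8, 'b': 152, 'c': 7}

{'a': 8, 'b': 152, 'c': 7}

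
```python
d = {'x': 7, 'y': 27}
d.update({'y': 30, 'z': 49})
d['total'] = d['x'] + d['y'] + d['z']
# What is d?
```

After line 1: d = {'x': 7, 'y': 27}
After line 2 (y overwritten, z added): d = {'x': 7, 'y': 30, 'z': 49}
After line 3 (total = 7 + 30 + 49 = 86): d = {'x': 7, 'y': 30, 'z': 49, 'total': 86}

{'x': 7, 'y': 30, 'z': 49, 'total': 86}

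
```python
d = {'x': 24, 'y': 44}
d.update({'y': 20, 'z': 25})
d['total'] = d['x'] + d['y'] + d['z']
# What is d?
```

After line 1: d = {'x': 24, 'y': 44}
After line 2 (y overwritten, z added): d = {'x': 24, 'y': 20, 'z': 25}
After line 3 (total = 24 + 20 + 25 = 69): d = {'x': 24, 'y': 20, 'z': 25, 'total': 69}

{'x': 24, 'y': 20, 'z': 25, 'total': 69}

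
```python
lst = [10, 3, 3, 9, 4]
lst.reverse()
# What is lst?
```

[4, 9, 3, 3, 10]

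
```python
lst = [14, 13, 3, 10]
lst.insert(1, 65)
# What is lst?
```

[14, 65, 13, 3, 10]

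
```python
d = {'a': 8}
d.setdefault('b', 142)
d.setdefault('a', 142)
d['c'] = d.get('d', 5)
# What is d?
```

After line 1: d = {'a': 8}
After line 2 (setdefault adds 'b'=142): d = {'a': 8, 'b': 142}
After line 3 (setdefault 'a' no-op, already exists): d = {'a': 8, 'b': 142}
After line 4 (get('d', 5) returns default since 'd' not in d): d = {'a': 8, 'b': 142, 'c': 5}

{'a': 8, 'b': 142, 'c': 5}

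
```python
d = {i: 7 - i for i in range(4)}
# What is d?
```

{0: 7, 1: 6, 2: 5, 3: 4}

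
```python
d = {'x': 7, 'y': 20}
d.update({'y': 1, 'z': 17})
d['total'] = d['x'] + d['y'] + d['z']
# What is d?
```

After line 1: d = {'x': 7, 'y': 20}
After line 2 (y overwritten, z added): d = {'x': 7, 'y': 1, 'z': 17}
After line 3 (total = 7 + 1 + 17 = 25): d = {'x': 7, 'y': 1, 'z': 17, 'total': 25}

{'x': 7, 'y': 1, 'z': 17, 'total': 25}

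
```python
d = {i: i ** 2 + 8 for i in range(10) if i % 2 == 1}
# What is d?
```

{1: 9, 3: 17, 5: 33, 7: 57, 9: 89}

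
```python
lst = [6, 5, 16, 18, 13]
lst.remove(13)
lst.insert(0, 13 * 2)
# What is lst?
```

After line 1: lst = [6, 5, 16, 18, 13]
After line 2 (remove first 13): lst = [6, 5, 16, 18]
After line 3 (insert 26 at index 0): lst = [26, 6, 5, 16, 18]

[26, 6, 5, 16, 18]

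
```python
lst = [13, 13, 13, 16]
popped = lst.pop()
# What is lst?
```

[13, 13, 13]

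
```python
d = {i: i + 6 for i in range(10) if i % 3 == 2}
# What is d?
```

{2: 8, 5: 11, 8: 14}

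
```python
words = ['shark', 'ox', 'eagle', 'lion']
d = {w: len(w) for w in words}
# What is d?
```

{'shark': 5, 'ox': 2, 'eagle': 5, 'lion': 4}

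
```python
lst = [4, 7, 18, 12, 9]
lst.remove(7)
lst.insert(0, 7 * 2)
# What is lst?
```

After line 1: lst = [4, 7, 18, 12, 9]
After line 2 (remove first 7): lst = [4, 18, 12, 9]
After line 3 (insert 14 at index 0): lst = [14, 4, 18, 12, 9]

[14, 4, 18, 12, 9]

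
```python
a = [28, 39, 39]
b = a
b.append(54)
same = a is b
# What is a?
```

After line 1: a = [28, 39, 39]
After line 2 (b = a is an alias, same object): a = [28, 39, 39], b = [28, 39, 39]
After line 3 (b.append mutates the shared list): a = [28, 39, 39, 54], b = [28, 39, 39, 54]
After line 4 (same = a is b; same object -> True): same = True

[28, 39, 39, 54]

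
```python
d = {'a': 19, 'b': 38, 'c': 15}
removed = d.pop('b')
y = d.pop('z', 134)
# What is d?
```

After line 1: d = {'a': 19, 'b': 38, 'c': 15}
After line 2 (pop 'b' returns 38): d = {'a': 19, 'c': 15}, removed = 38
After line 3 (pop 'z' missing, returns default 134): d = {'a': 19, 'c': 15}, y = 134

{'a': 19, 'c': 15}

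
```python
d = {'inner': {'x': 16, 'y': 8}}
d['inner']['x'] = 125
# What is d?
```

After line 1: d = {'inner': {'x': 16, 'y': 8}}
After line 2 (inner x overwritten): d = {'inner': {'x': 125, 'y': 8}}

{'inner': {'x': 125, 'y': 8}}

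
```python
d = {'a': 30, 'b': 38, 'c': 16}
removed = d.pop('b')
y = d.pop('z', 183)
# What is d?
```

After line 1: d = {'a': 30, 'b': 38, 'c': 16}
After line 2 (pop 'b' returns 38): d = {'a': 30, 'c': 16}, removed = 38
After line 3 (pop 'z' missing, returns default 183): d = {'a': 30, 'c': 16}, y = 183

{'a': 30, 'c': 16}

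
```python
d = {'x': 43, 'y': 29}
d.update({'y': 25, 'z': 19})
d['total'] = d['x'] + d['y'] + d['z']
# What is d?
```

After line 1: d = {'x': 43, 'y': 29}
After line 2 (y overwritten, z added): d = {'x': 43, 'y': 25, 'z': 19}
After line 3 (total = 43 + 25 + 19 = 87): d = {'x': 43, 'y': 25, 'z': 19, 'total': 87}

{'x': 43, 'y': 25, 'z': 19, 'total': 87}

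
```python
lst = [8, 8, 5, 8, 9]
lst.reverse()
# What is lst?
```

[9, 8, 5, 8, 8]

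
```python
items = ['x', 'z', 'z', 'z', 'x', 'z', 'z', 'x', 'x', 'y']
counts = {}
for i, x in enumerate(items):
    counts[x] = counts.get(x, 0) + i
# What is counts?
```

Initial: counts = {}, items = ['x', 'z', 'z', 'z', 'x', 'z', 'z', 'x', 'x', 'y']
i=0, x='x': counts = {'x': 0}
i=1, x='z': counts = {'x': 0, 'z': 1}
i=2, x='z': counts = {'x': 0, 'z': 3}
i=3, x='z': counts = {'x': 0, 'z': 6}
i=4, x='x': counts = {'x': 4, 'z': 6}
i=5, x='z': counts = {'x': 4, 'z': 11}
i=6, x='z': counts = {'x': 4, 'z': 17}
i=7, x='x': counts = {'x': 11, 'z': 17}
i=8, x='x': counts = {'x': 19, 'z': 17}
i=9, x='y': counts = {'x': 19, 'z': 17, 'y': 9}

{'x': 19, 'z': 17, 'y': 9}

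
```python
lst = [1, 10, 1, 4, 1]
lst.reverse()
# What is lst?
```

[1, 4, 1, 10, 1]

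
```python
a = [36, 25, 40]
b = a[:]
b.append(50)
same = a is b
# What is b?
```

After line 1: a = [36, 25, 40]
After line 2 (b = a[:] is a shallow copy, new object): a = [36, 25, 40], b = [36, 25, 40]
After line 3 (append only mutates b): a = [36, 25, 40], b = [36, 25, 40, 50]
After line 4 (same = a is b; different objects -> False): same = False

[36, 25, 40, 50]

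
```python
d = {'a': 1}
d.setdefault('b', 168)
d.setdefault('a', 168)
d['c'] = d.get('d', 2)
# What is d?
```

After line 1: d = {'a': 1}
After line 2 (setdefault adds 'b'=168): d = {'a': 1, 'b': 168}
After line 3 (setdefault 'a' no-op, already exists): d = {'a': 1, 'b': 168}
After line 4 (get('d', 2) returns default since 'd' not in d): d = {'a': 1, 'b': 168, 'c': 2}

{'a': 1, 'b': 168, 'c': 2}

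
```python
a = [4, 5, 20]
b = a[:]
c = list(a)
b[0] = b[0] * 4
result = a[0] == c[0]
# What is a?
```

After line 1: a = [4, 5, 20]
After line 2 (b = a[:], copy): a = [4, 5, 20], b = [4, 5, 20]
After line 3 (c = list(a) is a copy, new object): c = [4, 5, 20]
After line 4 (b[0] = 4 * 4 = 16; only b mutates (copy)): a = [4, 5, 20], b = [16, 5, 20], c = [4, 5, 20]
After line 5 (a[0] = 4, c[0] = 4; result = True)

[4, 5, 20]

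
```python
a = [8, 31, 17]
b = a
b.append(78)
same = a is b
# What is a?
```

After line 1: a = [8, 31, 17]
After line 2 (b = a is an alias, same object): a = [8, 31, 17], b = [8, 31, 17]
After line 3 (b.append mutates the shared list): a = [8, 31, 17, 78], b = [8, 31, 17, 78]
After line 4 (same = a is b; same object -> True): same = True

[8, 31, 17, 78]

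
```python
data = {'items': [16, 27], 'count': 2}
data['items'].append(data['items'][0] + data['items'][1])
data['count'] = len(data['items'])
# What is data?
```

After line 1: data = {'items': [16, 27], 'count': 2}
After line 2 (append 16 + 27 = 43): data = {'items': [16, 27, 43], 'count': 2}
After line 3 (count = len(items) = 3): data = {'items': [16, 27, 43], 'count': 3}

{'items': [16, 27, 43], 'count': 3}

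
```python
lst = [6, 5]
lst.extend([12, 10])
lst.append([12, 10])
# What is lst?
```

After line 1: lst = [6, 5]
After line 2 (extend unpacks [12, 10]): lst = [6, 5, 12, 10]
After line 3 (append adds [12, 10] as single element): lst = [6, 5, 12, 10, [12, 10]]

[6, 5, 12, 10, [12, 10]]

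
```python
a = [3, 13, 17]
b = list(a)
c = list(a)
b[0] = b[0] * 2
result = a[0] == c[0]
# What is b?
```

After line 1: a = [3, 13, 17]
After line 2 (b = list(a), copy): a = [3, 13, 17], b = [3, 13, 17]
After line 3 (c = list(a) is a copy, new object): c = [3, 13, 17]
After line 4 (b[0] = 3 * 2 = 6; only b mutates (copy)): a = [3, 13, 17], b = [6, 13, 17], c = [3, 13, 17]
After line 5 (a[0] = 3, c[0] = 3; result = True)

[6, 13, 17]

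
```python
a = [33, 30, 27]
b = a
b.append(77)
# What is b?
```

After line 1: a = [33, 30, 27]
After line 2 (b = a is an alias, same object): a = [33, 30, 27], b = [33, 30, 27]
After line 3 (b.append mutates the shared list): a = [33, 30, 27, 77], b = [33, 30, 27, 77]

[33, 30, 27, 77]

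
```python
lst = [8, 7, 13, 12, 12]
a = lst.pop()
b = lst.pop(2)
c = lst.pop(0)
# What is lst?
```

After line 1: lst = [8, 7, 13, 12, 12]
After line 2 (pop() -> a = 12): lst = [8, 7, 13, 12]
After line 3 (pop(2) -> b = 13): lst = [8, 7, 12]
After line 4 (pop(0) -> c = 8): lst = [7, 12]

[7, 12]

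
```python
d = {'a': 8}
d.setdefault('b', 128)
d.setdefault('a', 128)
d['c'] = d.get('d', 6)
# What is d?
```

After line 1: d = {'a': 8}
After line 2 (setdefault adds 'b'=128): d = {'a': 8, 'b': 128}
After line 3 (setdefault 'a' no-op, already exists): d = {'a': 8, 'b': 128}
After line 4 (get('d', 6) returns default since 'd' not in d): d = {'a': 8, 'b': 128, 'c': 6}

{'a': 8, 'b': 128, 'c': 6}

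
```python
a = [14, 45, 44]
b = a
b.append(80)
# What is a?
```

After line 1: a = [14, 45, 44]
After line 2 (b = a is an alias, same object): a = [14, 45, 44], b = [14, 45, 44]
After line 3 (b.append mutates the shared list): a = [14, 45, 44, 80], b = [14, 45, 44, 80]

[14, 45, 44, 80]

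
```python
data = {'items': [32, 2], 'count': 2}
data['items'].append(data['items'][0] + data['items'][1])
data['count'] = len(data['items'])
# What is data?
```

After line 1: data = {'items': [32, 2], 'count': 2}
After line 2 (append 32 + 2 = 34): data = {'items': [32, 2, 34], 'count': 2}
After line 3 (count = len(items) = 3): data = {'items': [32, 2, 34], 'count': 3}

{'items': [32, 2, 34], 'count': 3}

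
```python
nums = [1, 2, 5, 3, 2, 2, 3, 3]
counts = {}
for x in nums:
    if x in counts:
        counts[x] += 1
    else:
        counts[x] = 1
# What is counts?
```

Initial: counts = {}, nums = [1, 2, 5, 3, 2, 2, 3, 3]
See 1: counts = {1: 1}
See 2: counts = {1: 1, 2: 1}
See 5: counts = {1: 1, 2: 1, 5: 1}
See 3: counts = {1: 1, 2: 1, 5: 1, 3: 1}
See 2: counts = {1: 1, 2: 2, 5: 1, 3: 1}
See 2: counts = {1: 1, 2: 3, 5: 1, 3: 1}
See 3: counts = {1: 1, 2: 3, 5: 1, 3: 2}
See 3: counts = {1: 1, 2: 3, 5: 1, 3: 3}

{1: 1, 2: 3, 5: 1, 3: 3}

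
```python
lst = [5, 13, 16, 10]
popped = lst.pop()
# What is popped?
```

10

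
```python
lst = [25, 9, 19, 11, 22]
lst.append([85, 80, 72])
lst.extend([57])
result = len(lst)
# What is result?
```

After line 1: lst = [25, 9, 19, 11, 22]
After line 2 (append adds [85, 80, 72] as single element): lst = [25, 9, 19, 11, 22, [85, 80, 72]]
After line 3 (extend unpacks [57], adds 57): lst = [25, 9, 19, 11, 22, [85, 80, 72], 57]
After line 4: result = len(lst) = 7

7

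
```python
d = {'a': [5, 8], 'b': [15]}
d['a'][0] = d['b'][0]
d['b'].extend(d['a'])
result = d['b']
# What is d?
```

After line 1: d = {'a': [5, 8], 'b': [15]}
After line 2 (a[0] = b[0] = 15): d = {'a': [15, 8], 'b': [15]}
After line 3 (b.extend(a) appends [15, 8]): d = {'a': [15, 8], 'b': [15, 15, 8]}
After line 4: result = d['b'] = [15, 15, 8]

{'a': [15, 8], 'b': [15, 15, 8]}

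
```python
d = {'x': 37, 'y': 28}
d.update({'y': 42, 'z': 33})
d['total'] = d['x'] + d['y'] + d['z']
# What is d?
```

After line 1: d = {'x': 37, 'y': 28}
After line 2 (y overwritten, z added): d = {'x': 37, 'y': 42, 'z': 33}
After line 3 (total = 37 + 42 + 33 = 112): d = {'x': 37, 'y': 42, 'z': 33, 'total': 112}

{'x': 37, 'y': 42, 'z': 33, 'total': 112}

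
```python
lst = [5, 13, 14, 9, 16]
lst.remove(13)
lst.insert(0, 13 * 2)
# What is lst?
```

After line 1: lst = [5, 13, 14, 9, 16]
After line 2 (remove first 13): lst = [5, 14, 9, 16]
After line 3 (insert 26 at index 0): lst = [26, 5, 14, 9, 16]

[26, 5, 14, 9, 16]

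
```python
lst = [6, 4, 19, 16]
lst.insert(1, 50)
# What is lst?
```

[6, 50, 4, 19, 16]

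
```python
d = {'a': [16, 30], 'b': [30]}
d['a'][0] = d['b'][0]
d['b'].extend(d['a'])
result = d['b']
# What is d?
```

After line 1: d = {'a': [16, 30], 'b': [30]}
After line 2 (a[0] = b[0] = 30): d = {'a': [30, 30], 'b': [30]}
After line 3 (b.extend(a) appends [30, 30]): d = {'a': [30, 30], 'b': [30, 30, 30]}
After line 4: result = d['b'] = [30, 30, 30]

{'a': [30, 30], 'b': [30, 30, 30]}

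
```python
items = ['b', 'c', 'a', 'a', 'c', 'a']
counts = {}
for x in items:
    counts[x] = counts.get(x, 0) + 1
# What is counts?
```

Initial: counts = {}, items = ['b', 'c', 'a', 'a', 'c', 'a']
See 'b': counts = {'b': 1}
See 'c': counts = {'b': 1, 'c': 1}
See 'a': counts = {'b': 1, 'c': 1, 'a': 1}
See 'a': counts = {'b': 1, 'c': 1, 'a': 2}
See 'c': counts = {'b': 1, 'c': 2, 'a': 2}
See 'a': counts = {'b': 1, 'c': 2, 'a': 3}

{'b': 1, 'c': 2, 'a': 3}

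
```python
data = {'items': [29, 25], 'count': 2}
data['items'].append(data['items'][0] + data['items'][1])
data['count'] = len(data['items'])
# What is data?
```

After line 1: data = {'items': [29, 25], 'count': 2}
After line 2 (append 29 + 25 = 54): data = {'items': [29, 25, 54], 'count': 2}
After line 3 (count = len(items) = 3): data = {'items': [29, 25, 54], 'count': 3}

{'items': [29, 25, 54], 'count': 3}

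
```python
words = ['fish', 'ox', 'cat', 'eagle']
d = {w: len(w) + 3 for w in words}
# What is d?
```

{'fish': 7, 'ox': 5, 'cat': 6, 'eagle': 8}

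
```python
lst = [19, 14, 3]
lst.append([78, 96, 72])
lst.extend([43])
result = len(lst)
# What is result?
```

After line 1: lst = [19, 14, 3]
After line 2 (append adds [78, 96, 72] as single element): lst = [19, 14, 3, [78, 96, 72]]
After line 3 (extend unpacks [43], adds 43): lst = [19, 14, 3, [78, 96, 72], 43]
After line 4: result = len(lst) = 5

5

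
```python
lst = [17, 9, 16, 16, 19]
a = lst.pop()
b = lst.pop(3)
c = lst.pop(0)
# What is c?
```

After line 1: lst = [17, 9, 16, 16, 19]
After line 2 (pop() -> a = 19): lst = [17, 9, 16, 16]
After line 3 (pop(3) -> b = 16): lst = [17, 9, 16]
After line 4 (pop(0) -> c = 17): lst = [9, 16]

17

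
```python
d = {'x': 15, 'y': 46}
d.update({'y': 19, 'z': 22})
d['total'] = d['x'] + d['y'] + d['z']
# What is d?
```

After line 1: d = {'x': 15, 'y': 46}
After line 2 (y overwritten, z added): d = {'x': 15, 'y': 19, 'z': 22}
After line 3 (total = 15 + 19 + 22 = 56): d = {'x': 15, 'y': 19, 'z': 22, 'total': 56}

{'x': 15, 'y': 19, 'z': 22, 'total': 56}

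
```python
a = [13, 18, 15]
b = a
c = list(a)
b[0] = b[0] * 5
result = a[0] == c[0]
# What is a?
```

After line 1: a = [13, 18, 15]
After line 2 (b = a, alias): a = [13, 18, 15], b = [13, 18, 15]
After line 3 (c = list(a) is a copy, new object): c = [13, 18, 15]
After line 4 (b[0] = 13 * 5 = 65; mutates shared a/b): a = b = [65, 18, 15], c = [13, 18, 15]
After line 5 (a[0] = 65, c[0] = 13; result = False)

[65, 18, 15]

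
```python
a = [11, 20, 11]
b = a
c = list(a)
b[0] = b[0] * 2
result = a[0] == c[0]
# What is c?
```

After line 1: a = [11, 20, 11]
After line 2 (b = a, alias): a = [11, 20, 11], b = [11, 20, 11]
After line 3 (c = list(a) is a copy, new object): c = [11, 20, 11]
After line 4 (b[0] = 11 * 2 = 22; mutates shared a/b): a = b = [22, 20, 11], c = [11, 20, 11]
After line 5 (a[0] = 22, c[0] = 11; result = False)

[11, 20, 11]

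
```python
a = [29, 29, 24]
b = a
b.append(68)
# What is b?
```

After line 1: a = [29, 29, 24]
After line 2 (b = a is an alias, same object): a = [29, 29, 24], b = [29, 29, 24]
After line 3 (b.append mutates the shared list): a = [29, 29, 24, 68], b = [29, 29, 24, 68]

[29, 29, 24, 68]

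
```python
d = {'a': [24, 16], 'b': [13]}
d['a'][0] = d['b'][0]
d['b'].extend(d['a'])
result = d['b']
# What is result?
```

After line 1: d = {'a': [24, 16], 'b': [13]}
After line 2 (a[0] = b[0] = 13): d = {'a': [13, 16], 'b': [13]}
After line 3 (b.extend(a) appends [13, 16]): d = {'a': [13, 16], 'b': [13, 13, 16]}
After line 4: result = d['b'] = [13, 13, 16]

[13, 13, 16]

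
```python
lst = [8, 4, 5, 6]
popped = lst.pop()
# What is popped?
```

6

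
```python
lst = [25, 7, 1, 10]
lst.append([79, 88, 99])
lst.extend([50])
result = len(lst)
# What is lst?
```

After line 1: lst = [25, 7, 1, 10]
After line 2 (append adds [79, 88, 99] as single element): lst = [25, 7, 1, 10, [79, 88, 99]]
After line 3 (extend unpacks [50], adds 50): lst = [25, 7, 1, 10, [79, 88, 99], 50]
After line 4: result = len(lst) = 6

[25, 7, 1, 10, [79, 88, 99], 50]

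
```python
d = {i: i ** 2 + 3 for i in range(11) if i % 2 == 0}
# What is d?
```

{0: 3, 2: 7, 4: 19, 6: 39, 8: 67, 10: 103}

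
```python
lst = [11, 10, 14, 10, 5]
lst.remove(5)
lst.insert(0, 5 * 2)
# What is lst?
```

After line 1: lst = [11, 10, 14, 10, 5]
After line 2 (remove first 5): lst = [11, 10, 14, 10]
After line 3 (insert 10 at index 0): lst = [10, 11, 10, 14, 10]

[10, 11, 10, 14, 10]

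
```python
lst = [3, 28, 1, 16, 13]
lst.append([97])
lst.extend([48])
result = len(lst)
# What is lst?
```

After line 1: lst = [3, 28, 1, 16, 13]
After line 2 (append adds [97] as single element): lst = [3, 28, 1, 16, 13, [97]]
After line 3 (extend unpacks [48], adds 48): lst = [3, 28, 1, 16, 13, [97], 48]
After line 4: result = len(lst) = 7

[3, 28, 1, 16, 13, [97], 48]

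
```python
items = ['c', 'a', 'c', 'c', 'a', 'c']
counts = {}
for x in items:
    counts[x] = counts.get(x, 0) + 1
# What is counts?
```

Initial: counts = {}, items = ['c', 'a', 'c', 'c', 'a', 'c']
See 'c': counts = {'c': 1}
See 'a': counts = {'c': 1, 'a': 1}
See 'c': counts = {'c': 2, 'a': 1}
See 'c': counts = {'c': 3, 'a': 1}
See 'a': counts = {'c': 3, 'a': 2}
See 'c': counts = {'c': 4, 'a': 2}

{'c': 4, 'a': 2}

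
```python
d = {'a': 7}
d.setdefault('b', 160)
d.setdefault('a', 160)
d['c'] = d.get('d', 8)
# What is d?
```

After line 1: d = {'a': 7}
After line 2 (setdefault adds 'b'=160): d = {'a': 7, 'b': 160}
After line 3 (setdefault 'a' no-op, already exists): d = {'a': 7, 'b': 160}
After line 4 (get('d', 8) returns default since 'd' not in d): d = {'a': 7, 'b': 160, 'c': 8}

{'a': 7, 'b': 160, 'c': 8}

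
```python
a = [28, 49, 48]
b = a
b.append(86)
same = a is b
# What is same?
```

After line 1: a = [28, 49, 48]
After line 2 (b = a is an alias, same object): a = [28, 49, 48], b = [28, 49, 48]
After line 3 (b.append mutates the shared list): a = [28, 49, 48, 86], b = [28, 49, 48, 86]
After line 4 (same = a is b; same object -> True): same = True

True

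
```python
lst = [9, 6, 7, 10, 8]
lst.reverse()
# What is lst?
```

[8, 10, 7, 6, 9]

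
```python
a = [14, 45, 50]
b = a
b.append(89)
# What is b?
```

After line 1: a = [14, 45, 50]
After line 2 (b = a is an alias, same object): a = [14, 45, 50], b = [14, 45, 50]
After line 3 (b.append mutates the shared list): a = [14, 45, 50, 89], b = [14, 45, 50, 89]

[14, 45, 50, 89]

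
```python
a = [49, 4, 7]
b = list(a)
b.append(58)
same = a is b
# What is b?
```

After line 1: a = [49, 4, 7]
After line 2 (b = list(a) is a shallow copy, new object): a = [49, 4, 7], b = [49, 4, 7]
After line 3 (append only mutates b): a = [49, 4, 7], b = [49, 4, 7, 58]
After line 4 (same = a is b; different objects -> False): same = False

[49, 4, 7, 58]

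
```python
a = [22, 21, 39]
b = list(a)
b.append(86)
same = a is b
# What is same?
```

After line 1: a = [22, 21, 39]
After line 2 (b = list(a) is a shallow copy, new object): a = [22, 21, 39], b = [22, 21, 39]
After line 3 (append only mutates b): a = [22, 21, 39], b = [22, 21, 39, 86]
After line 4 (same = a is b; different objects -> False): same = False

False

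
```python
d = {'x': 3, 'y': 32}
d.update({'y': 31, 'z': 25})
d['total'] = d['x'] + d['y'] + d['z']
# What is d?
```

After line 1: d = {'x': 3, 'y': 32}
After line 2 (y overwritten, z added): d = {'x': 3, 'y': 31, 'z': 25}
After line 3 (total = 3 + 31 + 25 = 59): d = {'x': 3, 'y': 31, 'z': 25, 'total': 59}

{'x': 3, 'y': 31, 'z': 25, 'total': 59}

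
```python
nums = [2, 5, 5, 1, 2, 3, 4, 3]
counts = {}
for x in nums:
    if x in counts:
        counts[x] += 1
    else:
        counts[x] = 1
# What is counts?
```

Initial: counts = {}, nums = [2, 5, 5, 1, 2, 3, 4, 3]
See 2: counts = {2: 1}
See 5: counts = {2: 1, 5: 1}
See 5: counts = {2: 1, 5: 2}
See 1: counts = {2: 1, 5: 2, 1: 1}
See 2: counts = {2: 2, 5: 2, 1: 1}
See 3: counts = {2: 2, 5: 2, 1: 1, 3: 1}
See 4: counts = {2: 2, 5: 2, 1: 1, 3: 1, 4: 1}
See 3: counts = {2: 2, 5: 2, 1: 1, 3: 2, 4: 1}

{2: 2, 5: 2, 1: 1, 3: 2, 4: 1}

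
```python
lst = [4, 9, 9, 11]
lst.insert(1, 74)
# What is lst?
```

[4, 74, 9, 9, 11]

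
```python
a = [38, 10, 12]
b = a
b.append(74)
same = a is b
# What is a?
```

After line 1: a = [38, 10, 12]
After line 2 (b = a is an alias, same object): a = [38, 10, 12], b = [38, 10, 12]
After line 3 (b.append mutates the shared list): a = [38, 10, 12, 74], b = [38, 10, 12, 74]
After line 4 (same = a is b; same object -> True): same = True

[38, 10, 12, 74]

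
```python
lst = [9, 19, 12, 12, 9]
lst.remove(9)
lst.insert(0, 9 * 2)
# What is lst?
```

After line 1: lst = [9, 19, 12, 12, 9]
After line 2 (remove first 9): lst = [19, 12, 12, 9]
After line 3 (insert 18 at index 0): lst = [18, 19, 12, 12, 9]

[18, 19, 12, 12, 9]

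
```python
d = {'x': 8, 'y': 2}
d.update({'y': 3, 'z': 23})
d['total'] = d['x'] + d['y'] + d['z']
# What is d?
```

After line 1: d = {'x': 8, 'y': 2}
After line 2 (y overwritten, z added): d = {'x': 8, 'y': 3, 'z': 23}
After line 3 (total = 8 + 3 + 23 = 34): d = {'x': 8, 'y': 3, 'z': 23, 'total': 34}

{'x': 8, 'y': 3, 'z': 23, 'total': 34}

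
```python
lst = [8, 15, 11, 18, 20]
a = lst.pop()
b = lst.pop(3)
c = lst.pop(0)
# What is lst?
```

After line 1: lst = [8, 15, 11, 18, 20]
After line 2 (pop() -> a = 20): lst = [8, 15, 11, 18]
After line 3 (pop(3) -> b = 18): lst = [8, 15, 11]
After line 4 (pop(0) -> c = 8): lst = [15, 11]

[15, 11]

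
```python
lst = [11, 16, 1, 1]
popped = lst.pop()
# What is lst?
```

[11, 16, 1]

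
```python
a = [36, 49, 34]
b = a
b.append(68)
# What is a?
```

After line 1: a = [36, 49, 34]
After line 2 (b = a is an alias, same object): a = [36, 49, 34], b = [36, 49, 34]
After line 3 (b.append mutates the shared list): a = [36, 49, 34, 68], b = [36, 49, 34, 68]

[36, 49, 34, 68]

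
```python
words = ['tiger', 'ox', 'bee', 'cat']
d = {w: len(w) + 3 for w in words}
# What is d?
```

{'tiger': 8, 'ox': 5, 'bee': 6, 'cat': 6}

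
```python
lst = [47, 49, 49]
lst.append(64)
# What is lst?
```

[47, 49, 49, 64]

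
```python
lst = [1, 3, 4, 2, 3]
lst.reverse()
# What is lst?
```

[3, 2, 4, 3, 1]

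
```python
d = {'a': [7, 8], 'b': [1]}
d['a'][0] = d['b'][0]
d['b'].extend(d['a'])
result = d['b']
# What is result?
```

After line 1: d = {'a': [7, 8], 'b': [1]}
After line 2 (a[0] = b[0] = 1): d = {'a': [1, 8], 'b': [1]}
After line 3 (b.extend(a) appends [1, 8]): d = {'a': [1, 8], 'b': [1, 1, 8]}
After line 4: result = d['b'] = [1, 1, 8]

[1, 1, 8]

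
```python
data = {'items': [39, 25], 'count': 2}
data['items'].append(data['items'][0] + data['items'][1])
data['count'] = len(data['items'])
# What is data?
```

After line 1: data = {'items': [39, 25], 'count': 2}
After line 2 (append 39 + 25 = 64): data = {'items': [39, 25, 64], 'count': 2}
After line 3 (count = len(items) = 3): data = {'items': [39, 25, 64], 'count': 3}

{'items': [39, 25, 64], 'count': 3}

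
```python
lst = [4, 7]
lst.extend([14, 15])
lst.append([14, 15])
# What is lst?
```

After line 1: lst = [4, 7]
After line 2 (extend unpacks [14, 15]): lst = [4, 7, 14, 15]
After line 3 (append adds [14, 15] as single element): lst = [4, 7, 14, 15, [14, 15]]

[4, 7, 14, 15, [14, 15]]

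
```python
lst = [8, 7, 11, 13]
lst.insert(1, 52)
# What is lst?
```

[8, 52, 7, 11, 13]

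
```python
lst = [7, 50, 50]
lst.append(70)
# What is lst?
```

[7, 50, 50, 70]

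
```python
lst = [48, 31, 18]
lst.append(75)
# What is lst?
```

[48, 31, 18, 75]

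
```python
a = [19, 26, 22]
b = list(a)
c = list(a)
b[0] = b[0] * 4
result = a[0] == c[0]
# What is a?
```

After line 1: a = [19, 26, 22]
After line 2 (b = list(a), copy): a = [19, 26, 22], b = [19, 26, 22]
After line 3 (c = list(a) is a copy, new object): c = [19, 26, 22]
After line 4 (b[0] = 19 * 4 = 76; only b mutates (copy)): a = [19, 26, 22], b = [76, 26, 22], c = [19, 26, 22]
After line 5 (a[0] = 19, c[0] = 19; result = True)

[19, 26, 22]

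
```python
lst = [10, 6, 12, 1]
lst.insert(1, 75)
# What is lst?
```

[10, 75, 6, 12, 1]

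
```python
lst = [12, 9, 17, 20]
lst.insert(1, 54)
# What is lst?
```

[12, 54, 9, 17, 20]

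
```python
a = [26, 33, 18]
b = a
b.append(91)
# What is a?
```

After line 1: a = [26, 33, 18]
After line 2 (b = a is an alias, same object): a = [26, 33, 18], b = [26, 33, 18]
After line 3 (b.append mutates the shared list): a = [26, 33, 18, 91], b = [26, 33, 18, 91]

[26, 33, 18, 91]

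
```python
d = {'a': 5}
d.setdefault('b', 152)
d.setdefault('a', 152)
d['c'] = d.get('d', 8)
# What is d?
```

After line 1: d = {'a': 5}
After line 2 (setdefault adds 'b'=152): d = {'a': 5, 'b': 152}
After line 3 (setdefault 'a' no-op, already exists): d = {'a': 5, 'b': 152}
After line 4 (get('d', 8) returns default since 'd' not in d): d = {'a': 5, 'b': 152, 'c': 8}

{'a': 5, 'b': 152, 'c': 8}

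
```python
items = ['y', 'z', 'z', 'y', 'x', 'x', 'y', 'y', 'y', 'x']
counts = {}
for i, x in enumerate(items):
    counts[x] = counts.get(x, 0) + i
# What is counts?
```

Initial: counts = {}, items = ['y', 'z', 'z', 'y', 'x', 'x', 'y', 'y', 'y', 'x']
i=0, x='y': counts = {'y': 0}
i=1, x='z': counts = {'y': 0, 'z': 1}
i=2, x='z': counts = {'y': 0, 'z': 3}
i=3, x='y': counts = {'y': 3, 'z': 3}
i=4, x='x': counts = {'y': 3, 'z': 3, 'x': 4}
i=5, x='x': counts = {'y': 3, 'z': 3, 'x': 9}
i=6, x='y': counts = {'y': 9, 'z': 3, 'x': 9}
i=7, x='y': counts = {'y': 16, 'z': 3, 'x': 9}
i=8, x='y': counts = {'y': 24, 'z': 3, 'x': 9}
i=9, x='x': counts = {'y': 24, 'z': 3, 'x': 18}

{'y': 24, 'z': 3, 'x': 18}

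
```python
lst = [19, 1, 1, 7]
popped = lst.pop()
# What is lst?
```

[19, 1, 1]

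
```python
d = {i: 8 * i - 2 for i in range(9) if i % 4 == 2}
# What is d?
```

{2: 14, 6: 46}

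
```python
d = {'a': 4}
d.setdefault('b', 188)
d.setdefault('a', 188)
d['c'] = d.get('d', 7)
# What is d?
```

After line 1: d = {'a': 4}
After line 2 (setdefault adds 'b'=188): d = {'a': 4, 'b': 188}
After line 3 (setdefault 'a' no-op, already exists): d = {'a': 4, 'b': 188}
After line 4 (get('d', 7) returns default since 'd' not in d): d = {'a': 4, 'b': 188, 'c': 7}

{'a': 4, 'b': 188, 'c': 7}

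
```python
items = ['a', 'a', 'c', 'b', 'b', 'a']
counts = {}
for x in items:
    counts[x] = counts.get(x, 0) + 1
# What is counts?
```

Initial: counts = {}, items = ['a', 'a', 'c', 'b', 'b', 'a']
See 'a': counts = {'a': 1}
See 'a': counts = {'a': 2}
See 'c': counts = {'a': 2, 'c': 1}
See 'b': counts = {'a': 2, 'c': 1, 'b': 1}
See 'b': counts = {'a': 2, 'c': 1, 'b': 2}
See 'a': counts = {'a': 3, 'c': 1, 'b': 2}

{'a': 3, 'c': 1, 'b': 2}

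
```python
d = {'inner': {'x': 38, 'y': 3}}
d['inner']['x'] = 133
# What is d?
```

After line 1: d = {'inner': {'x': 38, 'y': 3}}
After line 2 (inner x overwritten): d = {'inner': {'x': 133, 'y': 3}}

{'inner': {'x': 133, 'y': 3}}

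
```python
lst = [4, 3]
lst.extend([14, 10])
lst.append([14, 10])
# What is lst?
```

After line 1: lst = [4, 3]
After line 2 (extend unpacks [14, 10]): lst = [4, 3, 14, 10]
After line 3 (append adds [14, 10] as single element): lst = [4, 3, 14, 10, [14, 10]]

[4, 3, 14, 10, [14, 10]]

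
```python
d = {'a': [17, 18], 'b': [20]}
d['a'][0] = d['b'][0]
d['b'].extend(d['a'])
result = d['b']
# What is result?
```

After line 1: d = {'a': [17, 18], 'b': [20]}
After line 2 (a[0] = b[0] = 20): d = {'a': [20, 18], 'b': [20]}
After line 3 (b.extend(a) appends [20, 18]): d = {'a': [20, 18], 'b': [20, 20, 18]}
After line 4: result = d['b'] = [20, 20, 18]

[20, 20, 18]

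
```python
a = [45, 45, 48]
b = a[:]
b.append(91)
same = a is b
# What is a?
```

After line 1: a = [45, 45, 48]
After line 2 (b = a[:] is a shallow copy, new object): a = [45, 45, 48], b = [45, 45, 48]
After line 3 (append only mutates b): a = [45, 45, 48], b = [45, 45, 48, 91]
After line 4 (same = a is b; different objects -> False): same = False

[45, 45, 48]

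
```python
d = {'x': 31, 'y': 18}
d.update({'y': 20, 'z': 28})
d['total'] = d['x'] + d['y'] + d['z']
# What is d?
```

After line 1: d = {'x': 31, 'y': 18}
After line 2 (y overwritten, z added): d = {'x': 31, 'y': 20, 'z': 28}
After line 3 (total = 31 + 20 + 28 = 79): d = {'x': 31, 'y': 20, 'z': 28, 'total': 79}

{'x': 31, 'y': 20, 'z': 28, 'total': 79}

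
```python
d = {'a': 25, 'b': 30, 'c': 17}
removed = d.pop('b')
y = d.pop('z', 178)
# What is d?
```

After line 1: d = {'a': 25, 'b': 30, 'c': 17}
After line 2 (pop 'b' returns 30): d = {'a': 25, 'c': 17}, removed = 30
After line 3 (pop 'z' missing, returns default 178): d = {'a': 25, 'c': 17}, y = 178

{'a': 25, 'c': 17}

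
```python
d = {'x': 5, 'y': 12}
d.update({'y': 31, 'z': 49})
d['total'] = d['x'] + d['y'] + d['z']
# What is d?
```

After line 1: d = {'x': 5, 'y': 12}
After line 2 (y overwritten, z added): d = {'x': 5, 'y': 31, 'z': 49}
After line 3 (total = 5 + 31 + 49 = 85): d = {'x': 5, 'y': 31, 'z': 49, 'total': 85}

{'x': 5, 'y': 31, 'z': 49, 'total': 85}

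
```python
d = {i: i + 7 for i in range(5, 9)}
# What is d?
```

{5: 12, 6: 13, 7: 14, 8: 15}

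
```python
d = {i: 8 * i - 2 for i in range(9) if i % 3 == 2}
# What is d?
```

{2: 14, 5: 38, 8: 62}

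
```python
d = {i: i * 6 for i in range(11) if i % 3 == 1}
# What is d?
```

{1: 6, 4: 24, 7: 42, 10: 60}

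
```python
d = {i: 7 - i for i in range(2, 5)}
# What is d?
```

{2: 5, 3: 4, 4: 3}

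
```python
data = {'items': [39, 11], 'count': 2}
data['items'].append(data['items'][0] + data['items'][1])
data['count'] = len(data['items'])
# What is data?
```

After line 1: data = {'items': [39, 11], 'count': 2}
After line 2 (append 39 + 11 = 50): data = {'items': [39, 11, 50], 'count': 2}
After line 3 (count = len(items) = 3): data = {'items': [39, 11, 50], 'count': 3}

{'items': [39, 11, 50], 'count': 3}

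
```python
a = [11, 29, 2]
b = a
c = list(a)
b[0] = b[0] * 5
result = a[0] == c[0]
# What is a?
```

After line 1: a = [11, 29, 2]
After line 2 (b = a, alias): a = [11, 29, 2], b = [11, 29, 2]
After line 3 (c = list(a) is a copy, new object): c = [11, 29, 2]
After line 4 (b[0] = 11 * 5 = 55; mutates shared a/b): a = b = [55, 29, 2], c = [11, 29, 2]
After line 5 (a[0] = 55, c[0] = 11; result = False)

[55, 29, 2]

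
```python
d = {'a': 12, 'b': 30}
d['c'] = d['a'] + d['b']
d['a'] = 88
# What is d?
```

After line 1: d = {'a': 12, 'b': 30}
After line 2 (d['c'] = 12 + 30): d = {'a': 12, 'b': 30, 'c': 42}
After line 3: d = {'a': 88, 'b': 30, 'c': 42}

{'a': 88, 'b': 30, 'c': 42}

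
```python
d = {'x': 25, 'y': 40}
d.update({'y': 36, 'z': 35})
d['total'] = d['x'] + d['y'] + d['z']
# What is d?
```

After line 1: d = {'x': 25, 'y': 40}
After line 2 (y overwritten, z added): d = {'x': 25, 'y': 36, 'z': 35}
After line 3 (total = 25 + 36 + 35 = 96): d = {'x': 25, 'y': 36, 'z': 35, 'total': 96}

{'x': 25, 'y': 36, 'z': 35, 'total': 96}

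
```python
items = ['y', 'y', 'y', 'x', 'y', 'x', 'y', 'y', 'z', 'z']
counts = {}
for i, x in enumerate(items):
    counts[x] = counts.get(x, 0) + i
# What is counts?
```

Initial: counts = {}, items = ['y', 'y', 'y', 'x', 'y', 'x', 'y', 'y', 'z', 'z']
i=0, x='y': counts = {'y': 0}
i=1, x='y': counts = {'y': 1}
i=2, x='y': counts = {'y': 3}
i=3, x='x': counts = {'y': 3, 'x': 3}
i=4, x='y': counts = {'y': 7, 'x': 3}
i=5, x='x': counts = {'y': 7, 'x': 8}
i=6, x='y': counts = {'y': 13, 'x': 8}
i=7, x='y': counts = {'y': 20, 'x': 8}
i=8, x='z': counts = {'y': 20, 'x': 8, 'z': 8}
i=9, x='z': counts = {'y': 20, 'x': 8, 'z': 17}

{'y': 20, 'x': 8, 'z': 17}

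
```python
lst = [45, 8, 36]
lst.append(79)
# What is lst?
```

[45, 8, 36, 79]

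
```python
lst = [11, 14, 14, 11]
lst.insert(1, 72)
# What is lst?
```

[11, 72, 14, 14, 11]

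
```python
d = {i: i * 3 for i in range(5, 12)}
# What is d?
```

{5: 15, 6: 18, 7: 21, 8: 24, 9: 27, 10: 30, 11: 33}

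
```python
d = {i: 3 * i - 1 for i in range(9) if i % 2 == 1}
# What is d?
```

{1: 2, 3: 8, 5: 14, 7: 20}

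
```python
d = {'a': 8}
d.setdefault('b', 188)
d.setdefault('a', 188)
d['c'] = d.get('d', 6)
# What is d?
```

After line 1: d = {'a': 8}
After line 2 (setdefault adds 'b'=188): d = {'a': 8, 'b': 188}
After line 3 (setdefault 'a' no-op, already exists): d = {'a': 8, 'b': 188}
After line 4 (get('d', 6) returns default since 'd' not in d): d = {'a': 8, 'b': 188, 'c': 6}

{'a': 8, 'b': 188, 'c': 6}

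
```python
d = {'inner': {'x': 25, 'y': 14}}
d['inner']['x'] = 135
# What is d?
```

After line 1: d = {'inner': {'x': 25, 'y': 14}}
After line 2 (inner x overwritten): d = {'inner': {'x': 135, 'y': 14}}

{'inner': {'x': 135, 'y': 14}}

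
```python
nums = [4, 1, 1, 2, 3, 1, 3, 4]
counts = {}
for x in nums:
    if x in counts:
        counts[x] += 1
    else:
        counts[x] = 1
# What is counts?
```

Initial: counts = {}, nums = [4, 1, 1, 2, 3, 1, 3, 4]
See 4: counts = {4: 1}
See 1: counts = {4: 1, 1: 1}
See 1: counts = {4: 1, 1: 2}
See 2: counts = {4: 1, 1: 2, 2: 1}
See 3: counts = {4: 1, 1: 2, 2: 1, 3: 1}
See 1: counts = {4: 1, 1: 3, 2: 1, 3: 1}
See 3: counts = {4: 1, 1: 3, 2: 1, 3: 2}
See 4: counts = {4: 2, 1: 3, 2: 1, 3: 2}

{4: 2, 1: 3, 2: 1, 3: 2}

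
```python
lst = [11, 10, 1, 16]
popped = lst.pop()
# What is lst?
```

[11, 10, 1]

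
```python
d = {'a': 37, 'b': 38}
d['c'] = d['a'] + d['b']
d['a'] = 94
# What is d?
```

After line 1: d = {'a': 37, 'b': 38}
After line 2 (d['c'] = 37 + 38): d = {'a': 37, 'b': 38, 'c': 75}
After line 3: d = {'a': 94, 'b': 38, 'c': 75}

{'a': 94, 'b': 38, 'c': 75}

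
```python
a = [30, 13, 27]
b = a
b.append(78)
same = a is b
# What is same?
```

After line 1: a = [30, 13, 27]
After line 2 (b = a is an alias, same object): a = [30, 13, 27], b = [30, 13, 27]
After line 3 (b.append mutates the shared list): a = [30, 13, 27, 78], b = [30, 13, 27, 78]
After line 4 (same = a is b; same object -> True): same = True

True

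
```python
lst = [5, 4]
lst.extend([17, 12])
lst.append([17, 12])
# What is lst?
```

After line 1: lst = [5, 4]
After line 2 (extend unpacks [17, 12]): lst = [5, 4, 17, 12]
After line 3 (append adds [17, 12] as single element): lst = [5, 4, 17, 12, [17, 12]]

[5, 4, 17, 12, [17, 12]]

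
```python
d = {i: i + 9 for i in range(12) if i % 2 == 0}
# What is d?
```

{0: 9, 2: 11, 4: 13, 6: 15, 8: 17, 10: 19}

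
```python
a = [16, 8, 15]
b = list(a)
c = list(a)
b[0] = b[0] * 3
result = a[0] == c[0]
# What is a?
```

After line 1: a = [16, 8, 15]
After line 2 (b = list(a), copy): a = [16, 8, 15], b = [16, 8, 15]
After line 3 (c = list(a) is a copy, new object): c = [16, 8, 15]
After line 4 (b[0] = 16 * 3 = 48; only b mutates (copy)): a = [16, 8, 15], b = [48, 8, 15], c = [16, 8, 15]
After line 5 (a[0] = 16, c[0] = 16; result = True)

[16, 8, 15]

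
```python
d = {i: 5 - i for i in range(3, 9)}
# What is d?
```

{3: 2, 4: 1, 5: 0, 6: -1, 7: -2, 8: -3}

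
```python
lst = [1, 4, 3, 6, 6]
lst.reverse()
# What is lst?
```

[6, 6, 3, 4, 1]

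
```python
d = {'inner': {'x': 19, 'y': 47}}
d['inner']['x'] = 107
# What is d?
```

After line 1: d = {'inner': {'x': 19, 'y': 47}}
After line 2 (inner x overwritten): d = {'inner': {'x': 107, 'y': 47}}

{'inner': {'x': 107, 'y': 47}}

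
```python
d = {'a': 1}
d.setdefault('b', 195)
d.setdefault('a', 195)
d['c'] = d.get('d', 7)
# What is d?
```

After line 1: d = {'a': 1}
After line 2 (setdefault adds 'b'=195): d = {'a': 1, 'b': 195}
After line 3 (setdefault 'a' no-op, already exists): d = {'a': 1, 'b': 195}
After line 4 (get('d', 7) returns default since 'd' not in d): d = {'a': 1, 'b': 195, 'c': 7}

{'a': 1, 'b': 195, 'c': 7}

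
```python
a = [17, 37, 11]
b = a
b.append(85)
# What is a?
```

After line 1: a = [17, 37, 11]
After line 2 (b = a is an alias, same object): a = [17, 37, 11], b = [17, 37, 11]
After line 3 (b.append mutates the shared list): a = [17, 37, 11, 85], b = [17, 37, 11, 85]

[17, 37, 11, 85]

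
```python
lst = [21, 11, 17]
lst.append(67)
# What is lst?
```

[21, 11, 17, 67]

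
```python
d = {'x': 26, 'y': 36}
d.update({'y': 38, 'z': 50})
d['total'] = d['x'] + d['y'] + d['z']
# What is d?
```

After line 1: d = {'x': 26, 'y': 36}
After line 2 (y overwritten, z added): d = {'x': 26, 'y': 38, 'z': 50}
After line 3 (total = 26 + 38 + 50 = 114): d = {'x': 26, 'y': 38, 'z': 50, 'total': 114}

{'x': 26, 'y': 38, 'z': 50, 'total': 114}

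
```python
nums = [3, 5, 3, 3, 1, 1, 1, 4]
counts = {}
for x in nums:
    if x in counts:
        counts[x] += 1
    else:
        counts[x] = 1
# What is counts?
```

Initial: counts = {}, nums = [3, 5, 3, 3, 1, 1, 1, 4]
See 3: counts = {3: 1}
See 5: counts = {3: 1, 5: 1}
See 3: counts = {3: 2, 5: 1}
See 3: counts = {3: 3, 5: 1}
See 1: counts = {3: 3, 5: 1, 1: 1}
See 1: counts = {3: 3, 5: 1, 1: 2}
See 1: counts = {3: 3, 5: 1, 1: 3}
See 4: counts = {3: 3, 5: 1, 1: 3, 4: 1}

{3: 3, 5: 1, 1: 3, 4: 1}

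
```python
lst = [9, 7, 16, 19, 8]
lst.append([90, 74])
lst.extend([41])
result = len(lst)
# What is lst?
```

After line 1: lst = [9, 7, 16, 19, 8]
After line 2 (append adds [90, 74] as single element): lst = [9, 7, 16, 19, 8, [90, 74]]
After line 3 (extend unpacks [41], adds 41): lst = [9, 7, 16, 19, 8, [90, 74], 41]
After line 4: result = len(lst) = 7

[9, 7, 16, 19, 8, [90, 74], 41]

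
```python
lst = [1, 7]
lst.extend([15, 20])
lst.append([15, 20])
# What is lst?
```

After line 1: lst = [1, 7]
After line 2 (extend unpacks [15, 20]): lst = [1, 7, 15, 20]
After line 3 (append adds [15, 20] as single element): lst = [1, 7, 15, 20, [15, 20]]

[1, 7, 15, 20, [15, 20]]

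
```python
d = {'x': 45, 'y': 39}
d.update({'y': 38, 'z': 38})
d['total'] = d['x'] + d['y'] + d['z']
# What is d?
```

After line 1: d = {'x': 45, 'y': 39}
After line 2 (y overwritten, z added): d = {'x': 45, 'y': 38, 'z': 38}
After line 3 (total = 45 + 38 + 38 = 121): d = {'x': 45, 'y': 38, 'z': 38, 'total': 121}

{'x': 45, 'y': 38, 'z': 38, 'total': 121}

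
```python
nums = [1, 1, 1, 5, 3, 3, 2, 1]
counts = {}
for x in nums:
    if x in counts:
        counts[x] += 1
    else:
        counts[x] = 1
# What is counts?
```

Initial: counts = {}, nums = [1, 1, 1, 5, 3, 3, 2, 1]
See 1: counts = {1: 1}
See 1: counts = {1: 2}
See 1: counts = {1: 3}
See 5: counts = {1: 3, 5: 1}
See 3: counts = {1: 3, 5: 1, 3: 1}
See 3: counts = {1: 3, 5: 1, 3: 2}
See 2: counts = {1: 3, 5: 1, 3: 2, 2: 1}
See 1: counts = {1: 4, 5: 1, 3: 2, 2: 1}

{1: 4, 5: 1, 3: 2, 2: 1}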